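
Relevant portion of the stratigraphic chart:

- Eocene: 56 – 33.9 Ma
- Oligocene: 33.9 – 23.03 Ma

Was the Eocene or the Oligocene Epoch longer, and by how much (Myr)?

Eocene, by 11.23 million years

Eocene: 56 − 33.9 = 22.1 Myr.
Oligocene: 33.9 − 23.03 = 10.87 Myr.
Difference: 22.1 − 10.87 = 11.23 Myr, so the Eocene was longer.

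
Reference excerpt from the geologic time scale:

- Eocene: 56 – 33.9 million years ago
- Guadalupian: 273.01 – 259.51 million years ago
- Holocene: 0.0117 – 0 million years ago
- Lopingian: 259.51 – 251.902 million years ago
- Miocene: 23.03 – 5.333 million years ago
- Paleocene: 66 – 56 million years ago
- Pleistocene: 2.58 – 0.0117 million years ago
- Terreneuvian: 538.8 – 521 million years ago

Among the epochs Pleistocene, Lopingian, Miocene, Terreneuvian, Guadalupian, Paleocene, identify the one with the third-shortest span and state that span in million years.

Durations: Pleistocene 2.5683; Lopingian 7.608; Miocene 17.697; Terreneuvian 17.8; Guadalupian 13.5; Paleocene 10 Myr.
Sorted shortest-first: Pleistocene (2.5683), Lopingian (7.608), Paleocene (10), Guadalupian (13.5), Miocene (17.697), Terreneuvian (17.8).
The third shortest is Paleocene at 10 Myr.

Paleocene, 10 million years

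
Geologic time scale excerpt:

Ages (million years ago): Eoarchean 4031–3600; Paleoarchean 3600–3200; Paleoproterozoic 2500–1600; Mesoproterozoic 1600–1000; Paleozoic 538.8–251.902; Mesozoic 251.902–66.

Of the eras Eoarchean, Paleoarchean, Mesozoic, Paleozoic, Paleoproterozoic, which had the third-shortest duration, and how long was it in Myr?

Paleoarchean, 400 million years

Durations: Eoarchean 431; Paleoarchean 400; Mesozoic 185.902; Paleozoic 286.898; Paleoproterozoic 900 Myr.
Sorted shortest-first: Mesozoic (185.902), Paleozoic (286.898), Paleoarchean (400), Eoarchean (431), Paleoproterozoic (900).
The third shortest is Paleoarchean at 400 Myr.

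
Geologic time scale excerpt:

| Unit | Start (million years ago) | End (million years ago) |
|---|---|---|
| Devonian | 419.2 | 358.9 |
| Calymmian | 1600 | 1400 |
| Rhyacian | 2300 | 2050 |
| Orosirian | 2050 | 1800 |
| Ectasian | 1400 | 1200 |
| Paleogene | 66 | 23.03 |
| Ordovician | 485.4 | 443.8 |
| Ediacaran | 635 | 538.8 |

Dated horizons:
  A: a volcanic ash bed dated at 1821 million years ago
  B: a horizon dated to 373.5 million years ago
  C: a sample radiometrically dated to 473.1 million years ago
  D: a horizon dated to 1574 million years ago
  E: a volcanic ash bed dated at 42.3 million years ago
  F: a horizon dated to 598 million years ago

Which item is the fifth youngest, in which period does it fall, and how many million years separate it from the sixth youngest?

D, in the Calymmian; 247 million years to A

Smaller Ma means younger, so youngest first: E 42.3 < B 373.5 < C 473.1 < F 598 < D 1574 < A 1821.
Counting 5 along gives D (1574 Ma); the excerpt puts that inside the Calymmian, 1600–1400 Ma.
Next in line is A (1821 Ma), and 1821 − 1574 = 247 Myr.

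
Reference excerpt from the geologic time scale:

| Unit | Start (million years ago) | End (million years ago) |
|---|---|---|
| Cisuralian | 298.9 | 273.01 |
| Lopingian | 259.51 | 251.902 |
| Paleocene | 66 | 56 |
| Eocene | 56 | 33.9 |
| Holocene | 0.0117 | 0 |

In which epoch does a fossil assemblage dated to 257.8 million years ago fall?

257.8 Ma lies between 259.51 and 251.902 Ma, so it falls in the Lopingian.

Lopingian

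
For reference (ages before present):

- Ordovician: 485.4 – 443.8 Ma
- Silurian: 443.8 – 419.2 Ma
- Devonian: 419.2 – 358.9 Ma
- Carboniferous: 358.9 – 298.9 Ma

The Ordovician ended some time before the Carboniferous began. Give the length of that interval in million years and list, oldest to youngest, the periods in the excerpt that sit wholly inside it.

The Ordovician closes at 443.8 Ma and the Carboniferous opens at 358.9 Ma, so the interval is 443.8 − 358.9 = 84.9 Myr.
A period fits inside if it starts at or after 443.8 Ma and ends at or before 358.9 Ma; oldest first that gives Silurian, Devonian.

84.9 million years; Silurian, Devonian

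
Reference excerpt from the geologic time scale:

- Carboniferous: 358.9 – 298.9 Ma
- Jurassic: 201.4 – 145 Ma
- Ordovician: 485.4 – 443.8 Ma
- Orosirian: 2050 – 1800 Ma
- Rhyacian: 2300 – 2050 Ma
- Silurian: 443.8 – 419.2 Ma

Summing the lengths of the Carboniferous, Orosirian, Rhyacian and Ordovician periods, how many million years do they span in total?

Duration is start − end for each: (358.9 − 298.9) + (2050 − 1800) + (2300 − 2050) + (485.4 − 443.8).
That is 60 + 250 + 250 + 41.6, which totals 601.6 million years.

601.6 million years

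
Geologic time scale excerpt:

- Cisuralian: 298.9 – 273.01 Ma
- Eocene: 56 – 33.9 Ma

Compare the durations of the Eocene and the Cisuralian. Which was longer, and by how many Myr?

Eocene: 56 − 33.9 = 22.1 Myr.
Cisuralian: 298.9 − 273.01 = 25.89 Myr.
Difference: 25.89 − 22.1 = 3.79 Myr, so the Cisuralian was longer.

Cisuralian, by 3.79 million years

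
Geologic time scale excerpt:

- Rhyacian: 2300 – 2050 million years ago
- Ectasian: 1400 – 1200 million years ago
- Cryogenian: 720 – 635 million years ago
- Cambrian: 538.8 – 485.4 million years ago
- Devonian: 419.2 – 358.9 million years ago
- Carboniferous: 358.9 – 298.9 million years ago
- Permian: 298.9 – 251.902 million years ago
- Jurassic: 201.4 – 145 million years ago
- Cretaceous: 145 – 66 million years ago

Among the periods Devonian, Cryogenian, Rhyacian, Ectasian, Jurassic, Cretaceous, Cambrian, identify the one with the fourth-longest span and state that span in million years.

Cretaceous, 79 million years

Durations: Devonian 60.3; Cryogenian 85; Rhyacian 250; Ectasian 200; Jurassic 56.4; Cretaceous 79; Cambrian 53.4 Myr.
Sorted longest-first: Rhyacian (250), Ectasian (200), Cryogenian (85), Cretaceous (79), Devonian (60.3), Jurassic (56.4), Cambrian (53.4).
The fourth longest is Cretaceous at 79 Myr.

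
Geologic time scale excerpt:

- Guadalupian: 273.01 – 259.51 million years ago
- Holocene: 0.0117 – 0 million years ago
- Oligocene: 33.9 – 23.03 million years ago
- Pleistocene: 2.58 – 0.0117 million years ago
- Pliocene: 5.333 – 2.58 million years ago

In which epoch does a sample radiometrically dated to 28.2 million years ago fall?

Oligocene

28.2 Ma lies between 33.9 and 23.03 Ma, so it falls in the Oligocene.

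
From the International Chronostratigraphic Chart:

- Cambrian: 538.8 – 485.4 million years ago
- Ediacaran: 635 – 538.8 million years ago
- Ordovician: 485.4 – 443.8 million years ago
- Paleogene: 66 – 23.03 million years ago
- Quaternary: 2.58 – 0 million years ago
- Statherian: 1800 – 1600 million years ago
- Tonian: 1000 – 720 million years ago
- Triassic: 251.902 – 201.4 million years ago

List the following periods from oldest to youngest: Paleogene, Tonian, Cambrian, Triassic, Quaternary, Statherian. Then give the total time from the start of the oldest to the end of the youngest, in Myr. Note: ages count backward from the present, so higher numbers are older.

Statherian, Tonian, Cambrian, Triassic, Paleogene, Quaternary; total span 1800 Myr

From the excerpt: Paleogene 66–23.03; Tonian 1000–720; Cambrian 538.8–485.4; Triassic 251.902–201.4; Quaternary 2.58–0; Statherian 1800–1600 (Ma).
Larger Ma is earlier, so the oldest is Statherian and the youngest is Quaternary; oldest to youngest: Statherian, Tonian, Cambrian, Triassic, Paleogene, Quaternary.
Oldest start 1800 minus youngest end 0 gives 1800 Myr overall.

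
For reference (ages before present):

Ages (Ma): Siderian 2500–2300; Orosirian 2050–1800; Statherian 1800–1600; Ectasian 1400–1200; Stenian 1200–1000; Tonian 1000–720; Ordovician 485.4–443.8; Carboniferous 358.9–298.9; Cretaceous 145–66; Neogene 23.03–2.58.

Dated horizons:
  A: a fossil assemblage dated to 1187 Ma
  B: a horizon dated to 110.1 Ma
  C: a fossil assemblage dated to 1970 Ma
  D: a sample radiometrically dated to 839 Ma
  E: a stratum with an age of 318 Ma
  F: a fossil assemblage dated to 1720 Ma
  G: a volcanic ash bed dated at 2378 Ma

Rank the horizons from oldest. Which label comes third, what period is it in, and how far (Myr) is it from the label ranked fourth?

F, in the Statherian; 533 million years to A

Larger Ma means older, so oldest first: G 2378 > C 1970 > F 1720 > A 1187 > D 839 > E 318 > B 110.1.
Counting 3 along gives F (1720 Ma); the excerpt puts that inside the Statherian, 1800–1600 Ma.
Next in line is A (1187 Ma), and 1720 − 1187 = 533 Myr.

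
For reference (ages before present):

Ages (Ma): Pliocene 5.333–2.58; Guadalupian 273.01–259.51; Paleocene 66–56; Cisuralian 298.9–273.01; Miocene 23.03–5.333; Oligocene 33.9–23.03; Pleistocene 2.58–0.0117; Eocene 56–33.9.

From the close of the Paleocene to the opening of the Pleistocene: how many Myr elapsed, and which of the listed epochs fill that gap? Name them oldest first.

53.42 million years; Eocene, Oligocene, Miocene, Pliocene

The Paleocene closes at 56 Ma and the Pleistocene opens at 2.58 Ma, so the interval is 56 − 2.58 = 53.42 Myr.
An epoch fits inside if it starts at or after 56 Ma and ends at or before 2.58 Ma; oldest first that gives Eocene, Oligocene, Miocene, Pliocene.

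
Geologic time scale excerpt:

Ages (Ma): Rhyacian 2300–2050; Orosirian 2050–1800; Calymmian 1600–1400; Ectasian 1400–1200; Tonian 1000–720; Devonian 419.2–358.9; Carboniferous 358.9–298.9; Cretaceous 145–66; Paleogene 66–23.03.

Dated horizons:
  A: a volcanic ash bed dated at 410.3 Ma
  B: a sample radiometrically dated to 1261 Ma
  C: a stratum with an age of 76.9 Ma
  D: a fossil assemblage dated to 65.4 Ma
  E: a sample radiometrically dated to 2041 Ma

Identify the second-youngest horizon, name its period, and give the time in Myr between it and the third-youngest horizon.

Smaller Ma means younger, so youngest first: D 65.4 < C 76.9 < A 410.3 < B 1261 < E 2041.
Counting 2 along gives C (76.9 Ma); the excerpt puts that inside the Cretaceous, 145–66 Ma.
Next in line is A (410.3 Ma), and 410.3 − 76.9 = 333.4 Myr.

C, in the Cretaceous; 333.4 million years to A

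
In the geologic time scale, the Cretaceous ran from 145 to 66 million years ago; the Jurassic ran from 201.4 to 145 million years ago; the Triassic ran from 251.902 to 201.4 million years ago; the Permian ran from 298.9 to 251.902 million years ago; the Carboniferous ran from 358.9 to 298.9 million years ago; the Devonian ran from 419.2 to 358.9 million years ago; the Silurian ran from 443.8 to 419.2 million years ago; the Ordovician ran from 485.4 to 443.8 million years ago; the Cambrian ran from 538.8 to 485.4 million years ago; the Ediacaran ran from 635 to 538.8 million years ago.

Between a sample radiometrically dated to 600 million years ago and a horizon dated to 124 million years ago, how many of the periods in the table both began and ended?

8

The older date is 600 Ma and the younger is 124 Ma.
Periods with start < 600 and end > 124 Ma: Cambrian (538.8–485.4), Ordovician (485.4–443.8), Silurian (443.8–419.2), Devonian (419.2–358.9), Carboniferous (358.9–298.9), Permian (298.9–251.902), Triassic (251.902–201.4), Jurassic (201.4–145).
That is 8 complete periods.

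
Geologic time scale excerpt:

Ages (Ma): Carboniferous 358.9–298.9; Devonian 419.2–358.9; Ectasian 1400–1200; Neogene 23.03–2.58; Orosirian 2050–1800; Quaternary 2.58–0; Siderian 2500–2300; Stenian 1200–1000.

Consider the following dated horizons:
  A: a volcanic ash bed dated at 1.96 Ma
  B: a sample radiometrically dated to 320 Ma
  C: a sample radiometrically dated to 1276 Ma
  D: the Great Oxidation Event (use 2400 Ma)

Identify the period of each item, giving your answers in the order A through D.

A — Quaternary; B — Carboniferous; C — Ectasian; D — Siderian

Match each age against the start–end ranges in the excerpt: A = 1.96 Ma → Quaternary (2.58–0); B = 320 Ma → Carboniferous (358.9–298.9); C = 1276 Ma → Ectasian (1400–1200); D = 2400 Ma → Siderian (2500–2300).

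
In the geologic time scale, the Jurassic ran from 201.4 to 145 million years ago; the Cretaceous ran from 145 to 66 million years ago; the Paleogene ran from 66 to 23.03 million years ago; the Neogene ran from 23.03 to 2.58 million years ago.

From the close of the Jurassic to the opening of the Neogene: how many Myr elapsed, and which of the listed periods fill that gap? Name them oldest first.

The Jurassic closes at 145 Ma and the Neogene opens at 23.03 Ma, so the interval is 145 − 23.03 = 121.97 Myr.
A period fits inside if it starts at or after 145 Ma and ends at or before 23.03 Ma; oldest first that gives Cretaceous, Paleogene.

121.97 million years; Cretaceous, Paleogene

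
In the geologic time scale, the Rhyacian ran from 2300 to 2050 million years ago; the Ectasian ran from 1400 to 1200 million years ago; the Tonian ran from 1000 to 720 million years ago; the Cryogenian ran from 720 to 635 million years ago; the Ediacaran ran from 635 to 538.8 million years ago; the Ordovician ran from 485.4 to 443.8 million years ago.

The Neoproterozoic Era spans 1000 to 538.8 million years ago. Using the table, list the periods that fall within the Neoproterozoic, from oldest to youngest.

Periods with both bounds inside 1000–538.8 Ma: Tonian (1000–720), Cryogenian (720–635), Ediacaran (635–538.8).

Tonian, Cryogenian, Ediacaran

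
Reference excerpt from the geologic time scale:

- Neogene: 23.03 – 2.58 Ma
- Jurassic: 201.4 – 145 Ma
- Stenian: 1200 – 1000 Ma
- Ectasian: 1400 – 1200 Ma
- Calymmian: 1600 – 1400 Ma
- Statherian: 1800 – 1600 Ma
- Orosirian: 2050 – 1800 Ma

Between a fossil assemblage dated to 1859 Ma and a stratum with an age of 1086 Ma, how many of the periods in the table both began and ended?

1859 Ma sits inside the Orosirian (2050–1800) and 1086 Ma inside the Stenian (1200–1000); neither of those is wholly between the two dates.
The listed periods lying completely between them are Statherian, Calymmian, Ectasian — 3 in all.

3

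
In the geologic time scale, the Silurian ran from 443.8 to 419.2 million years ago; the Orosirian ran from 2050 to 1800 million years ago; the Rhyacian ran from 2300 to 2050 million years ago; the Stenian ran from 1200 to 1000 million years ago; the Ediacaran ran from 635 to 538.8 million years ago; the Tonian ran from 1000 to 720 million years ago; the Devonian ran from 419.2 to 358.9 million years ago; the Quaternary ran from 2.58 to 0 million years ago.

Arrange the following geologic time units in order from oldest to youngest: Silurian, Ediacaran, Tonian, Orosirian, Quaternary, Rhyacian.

Read off each span (Ma): Silurian 443.8–419.2; Ediacaran 635–538.8; Tonian 1000–720; Orosirian 2050–1800; Quaternary 2.58–0; Rhyacian 2300–2050.
Larger Ma is older, so oldest→youngest is Rhyacian, Orosirian, Tonian, Ediacaran, Silurian, Quaternary.

Rhyacian, Orosirian, Tonian, Ediacaran, Silurian, Quaternary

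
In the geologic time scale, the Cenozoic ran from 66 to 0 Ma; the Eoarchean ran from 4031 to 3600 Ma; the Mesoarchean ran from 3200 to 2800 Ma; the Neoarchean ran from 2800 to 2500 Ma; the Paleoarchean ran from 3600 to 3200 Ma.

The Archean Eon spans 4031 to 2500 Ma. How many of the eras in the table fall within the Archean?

Eras inside 4031–2500 Ma: Eoarchean, Paleoarchean, Mesoarchean, Neoarchean — 4 in total.

4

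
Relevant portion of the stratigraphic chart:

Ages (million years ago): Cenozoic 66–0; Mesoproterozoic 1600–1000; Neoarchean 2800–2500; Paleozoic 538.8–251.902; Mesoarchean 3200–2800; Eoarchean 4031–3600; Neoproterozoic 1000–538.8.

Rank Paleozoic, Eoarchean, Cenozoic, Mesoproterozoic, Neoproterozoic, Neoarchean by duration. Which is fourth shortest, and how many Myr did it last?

Start − end for each: Paleozoic 538.8 − 251.902 = 286.898; Eoarchean 4031 − 3600 = 431; Cenozoic 66 − 0 = 66; Mesoproterozoic 1600 − 1000 = 600; Neoproterozoic 1000 − 538.8 = 461.2; Neoarchean 2800 − 2500 = 300.
Ranking these from shortest: Cenozoic < Paleozoic < Neoarchean < Eoarchean < Neoproterozoic < Mesoproterozoic.
Position 4 in that ranking is Eoarchean, which lasted 431 Myr.

Eoarchean, 431 million years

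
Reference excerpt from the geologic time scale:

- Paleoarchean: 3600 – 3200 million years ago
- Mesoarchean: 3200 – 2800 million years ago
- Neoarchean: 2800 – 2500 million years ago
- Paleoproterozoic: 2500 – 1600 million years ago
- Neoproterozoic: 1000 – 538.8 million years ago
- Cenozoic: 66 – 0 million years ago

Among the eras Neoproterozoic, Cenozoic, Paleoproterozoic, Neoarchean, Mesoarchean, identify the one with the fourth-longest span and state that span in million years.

Neoarchean, 300 million years

Start − end for each: Neoproterozoic 1000 − 538.8 = 461.2; Cenozoic 66 − 0 = 66; Paleoproterozoic 2500 − 1600 = 900; Neoarchean 2800 − 2500 = 300; Mesoarchean 3200 − 2800 = 400.
Ranking these from longest: Paleoproterozoic > Neoproterozoic > Mesoarchean > Neoarchean > Cenozoic.
Position 4 in that ranking is Neoarchean, which lasted 300 Myr.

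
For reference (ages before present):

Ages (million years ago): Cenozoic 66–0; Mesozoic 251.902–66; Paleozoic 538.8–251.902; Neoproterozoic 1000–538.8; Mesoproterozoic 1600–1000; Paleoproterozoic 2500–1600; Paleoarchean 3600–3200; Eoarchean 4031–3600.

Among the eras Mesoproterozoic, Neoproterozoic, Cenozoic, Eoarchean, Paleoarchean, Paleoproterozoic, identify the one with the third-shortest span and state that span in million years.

Start − end for each: Mesoproterozoic 1600 − 1000 = 600; Neoproterozoic 1000 − 538.8 = 461.2; Cenozoic 66 − 0 = 66; Eoarchean 4031 − 3600 = 431; Paleoarchean 3600 − 3200 = 400; Paleoproterozoic 2500 − 1600 = 900.
Ranking these from shortest: Cenozoic < Paleoarchean < Eoarchean < Neoproterozoic < Mesoproterozoic < Paleoproterozoic.
Position 3 in that ranking is Eoarchean, which lasted 431 Myr.

Eoarchean, 431 million years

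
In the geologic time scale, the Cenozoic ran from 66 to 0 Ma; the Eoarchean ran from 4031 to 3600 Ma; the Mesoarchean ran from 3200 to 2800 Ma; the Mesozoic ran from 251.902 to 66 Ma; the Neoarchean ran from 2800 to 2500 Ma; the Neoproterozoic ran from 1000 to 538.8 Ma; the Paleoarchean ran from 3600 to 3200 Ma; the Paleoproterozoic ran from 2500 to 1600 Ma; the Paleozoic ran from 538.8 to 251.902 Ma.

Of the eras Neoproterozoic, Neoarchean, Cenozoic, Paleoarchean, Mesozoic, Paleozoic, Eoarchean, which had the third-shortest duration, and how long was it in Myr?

Start − end for each: Neoproterozoic 1000 − 538.8 = 461.2; Neoarchean 2800 − 2500 = 300; Cenozoic 66 − 0 = 66; Paleoarchean 3600 − 3200 = 400; Mesozoic 251.902 − 66 = 185.902; Paleozoic 538.8 − 251.902 = 286.898; Eoarchean 4031 − 3600 = 431.
Ranking these from shortest: Cenozoic < Mesozoic < Paleozoic < Neoarchean < Paleoarchean < Eoarchean < Neoproterozoic.
Position 3 in that ranking is Paleozoic, which lasted 286.898 Myr.

Paleozoic, 286.898 million years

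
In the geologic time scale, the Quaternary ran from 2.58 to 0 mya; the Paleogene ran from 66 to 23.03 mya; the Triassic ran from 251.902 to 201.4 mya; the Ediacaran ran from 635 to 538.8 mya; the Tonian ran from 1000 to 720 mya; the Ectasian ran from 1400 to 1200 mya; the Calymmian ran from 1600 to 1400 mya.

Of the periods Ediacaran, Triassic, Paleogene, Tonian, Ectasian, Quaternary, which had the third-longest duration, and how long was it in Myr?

Start − end for each: Ediacaran 635 − 538.8 = 96.2; Triassic 251.902 − 201.4 = 50.502; Paleogene 66 − 23.03 = 42.97; Tonian 1000 − 720 = 280; Ectasian 1400 − 1200 = 200; Quaternary 2.58 − 0 = 2.58.
Ranking these from longest: Tonian > Ectasian > Ediacaran > Triassic > Paleogene > Quaternary.
Position 3 in that ranking is Ediacaran, which lasted 96.2 Myr.

Ediacaran, 96.2 million years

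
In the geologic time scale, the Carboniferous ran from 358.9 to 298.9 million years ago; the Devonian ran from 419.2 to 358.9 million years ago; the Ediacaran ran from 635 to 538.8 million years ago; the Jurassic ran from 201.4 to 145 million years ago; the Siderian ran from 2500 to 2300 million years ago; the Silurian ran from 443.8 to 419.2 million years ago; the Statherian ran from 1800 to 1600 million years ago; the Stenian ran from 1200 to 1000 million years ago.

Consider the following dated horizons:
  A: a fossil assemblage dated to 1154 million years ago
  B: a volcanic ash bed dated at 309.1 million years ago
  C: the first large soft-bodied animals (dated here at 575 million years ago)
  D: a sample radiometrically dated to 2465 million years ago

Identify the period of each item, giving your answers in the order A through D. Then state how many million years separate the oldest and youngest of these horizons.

A — Stenian; B — Carboniferous; C — Ediacaran; D — Siderian; span 2155.9 million years

Match each age against the start–end ranges in the excerpt: A = 1154 Ma → Stenian (1200–1000); B = 309.1 Ma → Carboniferous (358.9–298.9); C = 575 Ma → Ediacaran (635–538.8); D = 2465 Ma → Siderian (2500–2300).
The largest age is 2465 Ma and the smallest is 309.1 Ma; their difference is 2155.9 Myr.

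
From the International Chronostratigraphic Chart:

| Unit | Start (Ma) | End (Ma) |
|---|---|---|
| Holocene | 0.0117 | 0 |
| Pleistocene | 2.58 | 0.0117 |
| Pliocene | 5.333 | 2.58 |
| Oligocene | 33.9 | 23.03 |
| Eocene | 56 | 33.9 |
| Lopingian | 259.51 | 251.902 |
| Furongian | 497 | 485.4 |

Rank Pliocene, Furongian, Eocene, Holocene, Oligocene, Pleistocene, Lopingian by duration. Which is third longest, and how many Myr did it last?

Durations: Pliocene 2.753; Furongian 11.6; Eocene 22.1; Holocene 0.0117; Oligocene 10.87; Pleistocene 2.5683; Lopingian 7.608 Myr.
Sorted longest-first: Eocene (22.1), Furongian (11.6), Oligocene (10.87), Lopingian (7.608), Pliocene (2.753), Pleistocene (2.5683), Holocene (0.0117).
The third longest is Oligocene at 10.87 Myr.

Oligocene, 10.87 million years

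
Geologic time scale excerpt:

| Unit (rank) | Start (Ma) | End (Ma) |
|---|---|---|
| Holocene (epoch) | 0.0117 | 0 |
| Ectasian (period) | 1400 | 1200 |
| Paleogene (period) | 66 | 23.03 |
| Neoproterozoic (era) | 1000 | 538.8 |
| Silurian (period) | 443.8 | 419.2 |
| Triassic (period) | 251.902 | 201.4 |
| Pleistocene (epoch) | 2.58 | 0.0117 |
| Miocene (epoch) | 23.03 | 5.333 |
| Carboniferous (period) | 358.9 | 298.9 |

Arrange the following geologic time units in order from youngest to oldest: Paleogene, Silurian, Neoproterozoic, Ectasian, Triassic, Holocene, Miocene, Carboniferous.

Read off each span (Ma): Paleogene 66–23.03; Silurian 443.8–419.2; Neoproterozoic 1000–538.8; Ectasian 1400–1200; Triassic 251.902–201.4; Holocene 0.0117–0; Miocene 23.03–5.333; Carboniferous 358.9–298.9.
Larger Ma is older, so oldest→youngest is Ectasian, Neoproterozoic, Silurian, Carboniferous, Triassic, Paleogene, Miocene, Holocene; reverse it for youngest→oldest.

Holocene, Miocene, Paleogene, Triassic, Carboniferous, Silurian, Neoproterozoic, Ectasian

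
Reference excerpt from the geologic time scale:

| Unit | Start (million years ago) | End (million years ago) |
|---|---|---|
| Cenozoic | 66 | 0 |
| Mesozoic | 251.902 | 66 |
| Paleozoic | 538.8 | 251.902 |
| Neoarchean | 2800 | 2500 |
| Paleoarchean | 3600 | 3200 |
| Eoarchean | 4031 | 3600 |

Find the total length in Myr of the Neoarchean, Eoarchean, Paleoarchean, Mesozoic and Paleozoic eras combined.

1603.8 million years

Each duration: Neoarchean = 300; Eoarchean = 431; Paleoarchean = 400; Mesozoic = 185.902; Paleozoic = 286.898.
Sum: 300 + 431 + 400 + 185.902 + 286.898 = 1603.8 Myr.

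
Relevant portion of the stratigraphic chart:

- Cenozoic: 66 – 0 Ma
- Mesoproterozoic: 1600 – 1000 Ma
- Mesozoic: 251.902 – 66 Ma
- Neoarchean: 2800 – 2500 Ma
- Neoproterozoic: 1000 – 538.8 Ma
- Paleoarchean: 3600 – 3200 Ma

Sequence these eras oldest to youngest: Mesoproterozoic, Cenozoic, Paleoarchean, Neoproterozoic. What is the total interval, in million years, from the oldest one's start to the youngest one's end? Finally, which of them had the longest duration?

Start ages (Ma): Paleoarchean 3600, Mesoproterozoic 1600, Neoproterozoic 1000, Cenozoic 66.
Ordered oldest to youngest: Paleoarchean, Mesoproterozoic, Neoproterozoic, Cenozoic.
Span = 3600 − 0 = 3600 Myr.
Durations: Neoproterozoic 461.2, Paleoarchean 400, Mesoproterozoic 600, Cenozoic 66 → longest is Mesoproterozoic (600 Myr).

Paleoarchean, Mesoproterozoic, Neoproterozoic, Cenozoic; total span 3600 Myr; longest is Mesoproterozoic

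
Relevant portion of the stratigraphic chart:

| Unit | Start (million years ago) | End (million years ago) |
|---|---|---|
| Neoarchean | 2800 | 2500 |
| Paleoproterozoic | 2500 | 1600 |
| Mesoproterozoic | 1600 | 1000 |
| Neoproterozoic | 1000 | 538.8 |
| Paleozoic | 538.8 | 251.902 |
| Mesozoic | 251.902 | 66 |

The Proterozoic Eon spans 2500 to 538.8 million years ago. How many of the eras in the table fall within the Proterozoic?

Eras inside 2500–538.8 Ma: Paleoproterozoic, Mesoproterozoic, Neoproterozoic — 3 in total.

3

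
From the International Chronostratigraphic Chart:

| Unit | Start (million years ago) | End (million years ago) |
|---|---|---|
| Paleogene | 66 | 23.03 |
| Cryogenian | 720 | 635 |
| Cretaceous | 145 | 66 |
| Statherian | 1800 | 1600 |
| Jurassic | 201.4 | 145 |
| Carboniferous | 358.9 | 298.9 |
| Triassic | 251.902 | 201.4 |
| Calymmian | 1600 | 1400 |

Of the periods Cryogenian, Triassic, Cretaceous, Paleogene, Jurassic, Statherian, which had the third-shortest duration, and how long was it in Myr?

Durations: Cryogenian 85; Triassic 50.502; Cretaceous 79; Paleogene 42.97; Jurassic 56.4; Statherian 200 Myr.
Sorted shortest-first: Paleogene (42.97), Triassic (50.502), Jurassic (56.4), Cretaceous (79), Cryogenian (85), Statherian (200).
The third shortest is Jurassic at 56.4 Myr.

Jurassic, 56.4 million years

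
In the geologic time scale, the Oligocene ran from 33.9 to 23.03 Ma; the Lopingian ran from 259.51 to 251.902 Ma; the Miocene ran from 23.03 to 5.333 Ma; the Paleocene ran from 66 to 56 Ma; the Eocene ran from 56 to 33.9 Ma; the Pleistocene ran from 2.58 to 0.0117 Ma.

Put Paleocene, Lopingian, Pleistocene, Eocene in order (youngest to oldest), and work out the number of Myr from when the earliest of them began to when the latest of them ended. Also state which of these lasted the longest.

Start ages (Ma): Lopingian 259.51, Paleocene 66, Eocene 56, Pleistocene 2.58.
Ordered youngest to oldest: Pleistocene, Eocene, Paleocene, Lopingian.
Span = 259.51 − 0.0117 = 259.4983 Myr.
Durations: Paleocene 10, Eocene 22.1, Pleistocene 2.5683, Lopingian 7.608 → longest is Eocene (22.1 Myr).

Pleistocene, Eocene, Paleocene, Lopingian; total span 259.4983 Myr; longest is Eocene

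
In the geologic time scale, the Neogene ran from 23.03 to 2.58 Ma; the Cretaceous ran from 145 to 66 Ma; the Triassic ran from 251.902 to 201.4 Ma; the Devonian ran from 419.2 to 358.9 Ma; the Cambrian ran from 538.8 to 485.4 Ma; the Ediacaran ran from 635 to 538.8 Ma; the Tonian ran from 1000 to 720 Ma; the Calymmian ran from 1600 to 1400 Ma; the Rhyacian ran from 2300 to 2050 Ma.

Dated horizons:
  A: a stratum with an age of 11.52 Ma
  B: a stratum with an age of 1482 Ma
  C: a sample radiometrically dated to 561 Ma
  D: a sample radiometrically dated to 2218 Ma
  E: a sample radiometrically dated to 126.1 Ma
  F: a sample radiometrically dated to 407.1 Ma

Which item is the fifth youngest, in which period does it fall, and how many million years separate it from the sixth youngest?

B, in the Calymmian; 736 million years to D

Smaller Ma means younger, so youngest first: A 11.52 < E 126.1 < F 407.1 < C 561 < B 1482 < D 2218.
Counting 5 along gives B (1482 Ma); the excerpt puts that inside the Calymmian, 1600–1400 Ma.
Next in line is D (2218 Ma), and 2218 − 1482 = 736 Myr.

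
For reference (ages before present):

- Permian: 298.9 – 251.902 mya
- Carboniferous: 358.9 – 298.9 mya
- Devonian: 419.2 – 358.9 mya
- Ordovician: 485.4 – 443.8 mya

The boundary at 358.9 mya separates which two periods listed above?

The Devonian ends at 358.9 mya and the Carboniferous begins at 358.9 mya, so they share that boundary.

Devonian and Carboniferous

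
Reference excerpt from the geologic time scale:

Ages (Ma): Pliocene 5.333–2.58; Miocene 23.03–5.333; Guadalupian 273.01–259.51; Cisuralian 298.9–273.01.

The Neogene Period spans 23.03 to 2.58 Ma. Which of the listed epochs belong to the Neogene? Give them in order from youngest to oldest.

Epochs with both bounds inside 23.03–2.58 Ma: Pliocene (5.333–2.58), Miocene (23.03–5.333).

Pliocene, Miocene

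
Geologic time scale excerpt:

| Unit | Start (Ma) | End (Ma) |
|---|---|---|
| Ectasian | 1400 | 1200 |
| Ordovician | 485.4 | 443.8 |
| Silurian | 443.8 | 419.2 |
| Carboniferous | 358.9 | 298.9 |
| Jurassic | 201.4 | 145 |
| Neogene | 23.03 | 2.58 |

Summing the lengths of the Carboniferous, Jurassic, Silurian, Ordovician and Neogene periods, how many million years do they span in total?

203.05 million years

Each duration: Carboniferous = 60; Jurassic = 56.4; Silurian = 24.6; Ordovician = 41.6; Neogene = 20.45.
Sum: 60 + 56.4 + 24.6 + 41.6 + 20.45 = 203.05 Myr.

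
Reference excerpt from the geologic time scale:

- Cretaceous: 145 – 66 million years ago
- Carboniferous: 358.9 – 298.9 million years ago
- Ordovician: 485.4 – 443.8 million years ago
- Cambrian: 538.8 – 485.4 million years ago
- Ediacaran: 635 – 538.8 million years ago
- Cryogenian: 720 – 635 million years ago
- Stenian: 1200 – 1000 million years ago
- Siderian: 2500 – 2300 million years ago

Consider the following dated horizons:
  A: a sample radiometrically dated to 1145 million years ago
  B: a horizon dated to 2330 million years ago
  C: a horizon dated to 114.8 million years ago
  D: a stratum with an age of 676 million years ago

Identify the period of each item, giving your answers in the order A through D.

A: 1145 Ma lies in 1200–1000 Ma, so Stenian.
B: 2330 Ma lies in 2500–2300 Ma, so Siderian.
C: 114.8 Ma lies in 145–66 Ma, so Cretaceous.
D: 676 Ma lies in 720–635 Ma, so Cryogenian.

A — Stenian; B — Siderian; C — Cretaceous; D — Cryogenian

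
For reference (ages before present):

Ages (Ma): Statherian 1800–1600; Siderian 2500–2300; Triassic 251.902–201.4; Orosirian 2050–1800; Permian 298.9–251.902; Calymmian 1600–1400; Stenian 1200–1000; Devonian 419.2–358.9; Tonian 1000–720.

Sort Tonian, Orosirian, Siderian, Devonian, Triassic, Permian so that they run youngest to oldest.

Triassic, then Permian, then Devonian, then Tonian, then Orosirian, then Siderian

Read off each span (Ma): Tonian 1000–720; Orosirian 2050–1800; Siderian 2500–2300; Devonian 419.2–358.9; Triassic 251.902–201.4; Permian 298.9–251.902.
Larger Ma is older, so oldest→youngest is Siderian, Orosirian, Tonian, Devonian, Permian, Triassic; reverse it for youngest→oldest.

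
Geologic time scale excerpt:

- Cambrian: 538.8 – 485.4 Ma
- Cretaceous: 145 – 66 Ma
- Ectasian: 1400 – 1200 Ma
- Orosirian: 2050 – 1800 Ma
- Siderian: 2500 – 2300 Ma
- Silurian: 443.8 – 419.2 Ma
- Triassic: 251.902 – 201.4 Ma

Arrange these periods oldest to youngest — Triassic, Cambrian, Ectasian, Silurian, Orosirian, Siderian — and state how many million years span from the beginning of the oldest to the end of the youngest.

From the excerpt: Triassic 251.902–201.4; Cambrian 538.8–485.4; Ectasian 1400–1200; Silurian 443.8–419.2; Orosirian 2050–1800; Siderian 2500–2300 (Ma).
Larger Ma is earlier, so the oldest is Siderian and the youngest is Triassic; oldest to youngest: Siderian, Orosirian, Ectasian, Cambrian, Silurian, Triassic.
Oldest start 2500 minus youngest end 201.4 gives 2298.6 Myr overall.

Siderian, Orosirian, Ectasian, Cambrian, Silurian, Triassic; total span 2298.6 Myr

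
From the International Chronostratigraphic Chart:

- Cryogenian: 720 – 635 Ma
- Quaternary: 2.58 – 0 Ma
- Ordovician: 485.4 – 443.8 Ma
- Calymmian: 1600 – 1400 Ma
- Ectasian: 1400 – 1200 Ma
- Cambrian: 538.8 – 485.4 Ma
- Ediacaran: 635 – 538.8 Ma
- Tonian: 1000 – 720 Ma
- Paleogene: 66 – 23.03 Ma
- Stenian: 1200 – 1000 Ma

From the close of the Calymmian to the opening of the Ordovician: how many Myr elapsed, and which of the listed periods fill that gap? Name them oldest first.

End of Calymmian = 1400 Ma; start of Ordovician = 485.4 Ma.
Gap = 1400 − 485.4 = 914.6 Myr.
Periods wholly inside 1400–485.4 Ma: Ectasian (1400–1200), Stenian (1200–1000), Tonian (1000–720), Cryogenian (720–635), Ediacaran (635–538.8), Cambrian (538.8–485.4).

914.6 million years; Ectasian, Stenian, Tonian, Cryogenian, Ediacaran, Cambrian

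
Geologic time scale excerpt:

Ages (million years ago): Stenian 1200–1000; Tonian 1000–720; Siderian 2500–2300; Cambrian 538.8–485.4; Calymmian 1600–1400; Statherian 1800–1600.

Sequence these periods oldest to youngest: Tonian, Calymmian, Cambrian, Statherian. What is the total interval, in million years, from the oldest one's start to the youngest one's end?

Start ages (Ma): Statherian 1800, Calymmian 1600, Tonian 1000, Cambrian 538.8.
Ordered oldest to youngest: Statherian, Calymmian, Tonian, Cambrian.
Span = 1800 − 485.4 = 1314.6 Myr.

Statherian, Calymmian, Tonian, Cambrian; total span 1314.6 Myr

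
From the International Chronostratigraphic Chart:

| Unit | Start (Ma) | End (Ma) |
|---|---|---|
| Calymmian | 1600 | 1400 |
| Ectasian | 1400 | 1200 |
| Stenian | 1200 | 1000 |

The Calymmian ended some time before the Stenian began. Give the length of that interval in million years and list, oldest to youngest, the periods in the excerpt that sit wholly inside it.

End of Calymmian = 1400 Ma; start of Stenian = 1200 Ma.
Gap = 1400 − 1200 = 200 Myr.
Periods wholly inside 1400–1200 Ma: Ectasian (1400–1200).

200 million years; Ectasian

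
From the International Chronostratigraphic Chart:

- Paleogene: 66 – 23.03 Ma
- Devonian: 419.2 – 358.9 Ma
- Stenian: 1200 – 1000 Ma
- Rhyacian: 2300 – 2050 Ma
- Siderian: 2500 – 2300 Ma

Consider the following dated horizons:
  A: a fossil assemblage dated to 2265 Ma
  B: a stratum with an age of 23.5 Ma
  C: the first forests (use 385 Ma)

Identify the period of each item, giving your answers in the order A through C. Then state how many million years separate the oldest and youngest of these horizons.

A: 2265 Ma lies in 2300–2050 Ma, so Rhyacian.
B: 23.5 Ma lies in 66–23.03 Ma, so Paleogene.
C: 385 Ma lies in 419.2–358.9 Ma, so Devonian.
Oldest = 2265 Ma, youngest = 23.5 Ma → span 2241.5 Myr.

A — Rhyacian; B — Paleogene; C — Devonian; span 2241.5 million years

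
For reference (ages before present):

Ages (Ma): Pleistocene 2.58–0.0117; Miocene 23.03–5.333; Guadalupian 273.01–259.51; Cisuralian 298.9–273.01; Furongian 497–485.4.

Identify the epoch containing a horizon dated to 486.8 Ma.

486.8 Ma lies between 497 and 485.4 Ma, so it falls in the Furongian.

Furongian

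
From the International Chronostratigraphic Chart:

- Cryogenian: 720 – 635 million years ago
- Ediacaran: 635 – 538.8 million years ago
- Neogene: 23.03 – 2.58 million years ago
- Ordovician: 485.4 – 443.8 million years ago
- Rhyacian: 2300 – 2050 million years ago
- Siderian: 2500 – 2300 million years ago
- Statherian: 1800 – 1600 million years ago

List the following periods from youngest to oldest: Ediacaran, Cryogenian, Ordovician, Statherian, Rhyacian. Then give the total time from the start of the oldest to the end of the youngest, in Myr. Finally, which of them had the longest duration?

From the excerpt: Ediacaran 635–538.8; Cryogenian 720–635; Ordovician 485.4–443.8; Statherian 1800–1600; Rhyacian 2300–2050 (Ma).
Larger Ma is earlier, so the oldest is Rhyacian and the youngest is Ordovician; youngest to oldest: Ordovician, Ediacaran, Cryogenian, Statherian, Rhyacian.
Oldest start 2300 minus youngest end 443.8 gives 1856.2 Myr overall.
Individual lengths (start − end): Statherian 200; Ediacaran 96.2; Cryogenian 85; Rhyacian 250; Ordovician 41.6. The largest is Rhyacian at 250 Myr.

Ordovician, Ediacaran, Cryogenian, Statherian, Rhyacian; total span 1856.2 Myr; longest is Rhyacian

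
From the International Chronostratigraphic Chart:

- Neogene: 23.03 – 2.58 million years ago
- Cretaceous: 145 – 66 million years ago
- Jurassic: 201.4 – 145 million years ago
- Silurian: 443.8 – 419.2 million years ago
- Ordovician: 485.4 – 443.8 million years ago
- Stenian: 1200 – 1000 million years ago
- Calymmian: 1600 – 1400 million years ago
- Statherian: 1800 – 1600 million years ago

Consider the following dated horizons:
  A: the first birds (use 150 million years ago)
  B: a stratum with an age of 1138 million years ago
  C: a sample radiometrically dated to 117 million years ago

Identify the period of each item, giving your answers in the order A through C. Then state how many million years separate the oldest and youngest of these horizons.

A — Jurassic; B — Stenian; C — Cretaceous; span 1021 million years

A: 150 Ma lies in 201.4–145 Ma, so Jurassic.
B: 1138 Ma lies in 1200–1000 Ma, so Stenian.
C: 117 Ma lies in 145–66 Ma, so Cretaceous.
Oldest = 1138 Ma, youngest = 117 Ma → span 1021 Myr.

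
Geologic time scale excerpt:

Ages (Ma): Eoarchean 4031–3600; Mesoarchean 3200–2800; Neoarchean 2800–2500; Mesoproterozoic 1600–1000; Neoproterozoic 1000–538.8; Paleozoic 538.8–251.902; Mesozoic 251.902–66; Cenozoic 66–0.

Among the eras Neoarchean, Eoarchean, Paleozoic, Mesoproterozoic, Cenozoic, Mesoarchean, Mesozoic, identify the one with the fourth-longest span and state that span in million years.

Neoarchean, 300 million years

Start − end for each: Neoarchean 2800 − 2500 = 300; Eoarchean 4031 − 3600 = 431; Paleozoic 538.8 − 251.902 = 286.898; Mesoproterozoic 1600 − 1000 = 600; Cenozoic 66 − 0 = 66; Mesoarchean 3200 − 2800 = 400; Mesozoic 251.902 − 66 = 185.902.
Ranking these from longest: Mesoproterozoic > Eoarchean > Mesoarchean > Neoarchean > Paleozoic > Mesozoic > Cenozoic.
Position 4 in that ranking is Neoarchean, which lasted 300 Myr.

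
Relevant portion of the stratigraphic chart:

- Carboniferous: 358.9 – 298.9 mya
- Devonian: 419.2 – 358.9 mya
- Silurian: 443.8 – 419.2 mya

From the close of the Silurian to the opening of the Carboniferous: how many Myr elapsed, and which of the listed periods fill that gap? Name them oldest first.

60.3 million years; Devonian

The Silurian closes at 419.2 Ma and the Carboniferous opens at 358.9 Ma, so the interval is 419.2 − 358.9 = 60.3 Myr.
A period fits inside if it starts at or after 419.2 Ma and ends at or before 358.9 Ma; oldest first that gives Devonian.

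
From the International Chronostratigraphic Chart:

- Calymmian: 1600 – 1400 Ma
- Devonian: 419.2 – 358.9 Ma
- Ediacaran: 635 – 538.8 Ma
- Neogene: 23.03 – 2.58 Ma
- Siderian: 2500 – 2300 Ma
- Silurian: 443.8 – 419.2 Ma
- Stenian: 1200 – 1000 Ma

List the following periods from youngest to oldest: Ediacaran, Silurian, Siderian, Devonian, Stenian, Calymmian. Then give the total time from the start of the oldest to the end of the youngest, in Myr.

Devonian, Silurian, Ediacaran, Stenian, Calymmian, Siderian; total span 2141.1 Myr

Start ages (Ma): Siderian 2500, Calymmian 1600, Stenian 1200, Ediacaran 635, Silurian 443.8, Devonian 419.2.
Ordered youngest to oldest: Devonian, Silurian, Ediacaran, Stenian, Calymmian, Siderian.
Span = 2500 − 358.9 = 2141.1 Myr.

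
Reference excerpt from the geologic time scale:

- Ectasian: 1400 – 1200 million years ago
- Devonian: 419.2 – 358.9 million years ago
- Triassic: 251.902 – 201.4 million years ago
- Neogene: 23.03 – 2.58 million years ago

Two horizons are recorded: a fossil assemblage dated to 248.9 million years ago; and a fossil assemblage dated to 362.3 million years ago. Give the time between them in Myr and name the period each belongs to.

Elapsed time: 362.3 − 248.9 = 113.4 Myr.
248.9 Ma lies within 251.902–201.4 Ma: Triassic.
362.3 Ma lies within 419.2–358.9 Ma: Devonian.

113.4 million years apart; the first in the Triassic, the second in the Devonian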